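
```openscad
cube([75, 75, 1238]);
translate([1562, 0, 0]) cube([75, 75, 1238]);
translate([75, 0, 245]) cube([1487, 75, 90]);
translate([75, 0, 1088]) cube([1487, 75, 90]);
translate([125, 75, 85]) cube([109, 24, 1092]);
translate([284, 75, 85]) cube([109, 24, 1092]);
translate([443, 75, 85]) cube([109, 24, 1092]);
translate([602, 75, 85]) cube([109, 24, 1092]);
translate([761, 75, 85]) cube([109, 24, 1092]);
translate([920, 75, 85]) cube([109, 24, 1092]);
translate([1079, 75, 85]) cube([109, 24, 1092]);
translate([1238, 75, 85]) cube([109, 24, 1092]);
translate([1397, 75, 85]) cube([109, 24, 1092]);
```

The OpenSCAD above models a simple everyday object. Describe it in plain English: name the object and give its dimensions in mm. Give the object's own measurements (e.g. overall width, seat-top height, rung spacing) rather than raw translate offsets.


A fence section. Two 75×75 mm posts, 1238 mm tall, stand on the floor with a clear span of 1487 mm between their inner faces. Two horizontal rails of 75×90 mm section span the gap between the posts with their undersides at z = 245 mm and z = 1088 mm, flush with the posts' −y face. 9 pickets, each 109 mm wide, 24 mm thick and 1092 mm tall, are fixed to the +y face of the rails with their bottoms at z = 85 mm, spaced across the span with a 50 mm gap after the −x post and between neighbouring pickets, with 56 mm left before the +x post.


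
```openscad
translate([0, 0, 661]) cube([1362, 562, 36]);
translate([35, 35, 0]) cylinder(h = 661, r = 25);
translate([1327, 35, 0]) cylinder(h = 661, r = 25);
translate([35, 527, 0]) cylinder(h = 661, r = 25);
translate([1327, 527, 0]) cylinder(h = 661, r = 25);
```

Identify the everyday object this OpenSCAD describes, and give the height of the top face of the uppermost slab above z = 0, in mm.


A table. The table height is 697 mm.

A 1362×562×36 slab sits at z = 661 on four Ø50 mm round legs — a table. The top surface is at 661 + 36 = 697 mm.


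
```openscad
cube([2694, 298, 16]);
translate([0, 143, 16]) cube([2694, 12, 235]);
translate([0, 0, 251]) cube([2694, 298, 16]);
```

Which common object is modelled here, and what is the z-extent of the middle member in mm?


An I-beam. The web height is 235 mm.

Two wide flanges with a thin centred web — an I-beam. Overall 267 mm minus two 16 mm flanges gives a web of 267 − 2·16 = 235 mm.


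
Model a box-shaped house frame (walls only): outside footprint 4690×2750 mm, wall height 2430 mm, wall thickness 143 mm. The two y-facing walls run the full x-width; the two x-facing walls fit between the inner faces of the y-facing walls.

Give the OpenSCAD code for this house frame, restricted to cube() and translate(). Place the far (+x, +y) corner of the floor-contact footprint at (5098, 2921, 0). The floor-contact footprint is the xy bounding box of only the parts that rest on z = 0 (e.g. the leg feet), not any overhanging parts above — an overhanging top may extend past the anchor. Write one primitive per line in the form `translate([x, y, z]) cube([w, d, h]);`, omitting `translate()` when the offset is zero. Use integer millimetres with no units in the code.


translate([408, 171, 0]) cube([4690, 143, 2430]);
translate([408, 2778, 0]) cube([4690, 143, 2430]);
translate([408, 314, 0]) cube([143, 2464, 2430]);
translate([4955, 314, 0]) cube([143, 2464, 2430]);


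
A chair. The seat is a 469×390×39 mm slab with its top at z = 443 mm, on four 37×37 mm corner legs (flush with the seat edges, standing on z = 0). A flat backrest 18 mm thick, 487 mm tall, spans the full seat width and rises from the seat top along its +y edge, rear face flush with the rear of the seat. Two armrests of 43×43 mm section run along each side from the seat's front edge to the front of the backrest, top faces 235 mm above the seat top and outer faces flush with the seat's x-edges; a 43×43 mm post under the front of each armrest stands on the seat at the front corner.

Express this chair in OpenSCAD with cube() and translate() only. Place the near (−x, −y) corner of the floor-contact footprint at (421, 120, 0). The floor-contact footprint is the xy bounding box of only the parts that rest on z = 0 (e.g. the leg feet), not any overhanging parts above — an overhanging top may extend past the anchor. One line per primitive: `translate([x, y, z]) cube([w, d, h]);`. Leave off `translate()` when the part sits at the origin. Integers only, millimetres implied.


// leg_h = 443 - 39 = 404
// arm post h = 235 - 43 = 192
translate([421, 120, 404]) cube([469, 390, 39]);
translate([421, 120, 0]) cube([37, 37, 404]);
translate([853, 120, 0]) cube([37, 37, 404]);
translate([421, 473, 0]) cube([37, 37, 404]);
translate([853, 473, 0]) cube([37, 37, 404]);
translate([421, 492, 443]) cube([469, 18, 487]);
translate([421, 120, 635]) cube([43, 372, 43]);
translate([847, 120, 635]) cube([43, 372, 43]);
translate([421, 120, 443]) cube([43, 43, 192]);
translate([847, 120, 443]) cube([43, 43, 192]);


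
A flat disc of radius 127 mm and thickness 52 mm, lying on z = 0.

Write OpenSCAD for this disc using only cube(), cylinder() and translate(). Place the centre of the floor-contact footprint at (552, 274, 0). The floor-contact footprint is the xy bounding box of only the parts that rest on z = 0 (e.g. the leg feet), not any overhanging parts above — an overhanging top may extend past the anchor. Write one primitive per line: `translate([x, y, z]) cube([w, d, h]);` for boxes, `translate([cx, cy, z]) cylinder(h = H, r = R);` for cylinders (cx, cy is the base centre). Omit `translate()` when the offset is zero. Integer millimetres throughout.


translate([552, 274, 0]) cylinder(h = 52, r = 127);


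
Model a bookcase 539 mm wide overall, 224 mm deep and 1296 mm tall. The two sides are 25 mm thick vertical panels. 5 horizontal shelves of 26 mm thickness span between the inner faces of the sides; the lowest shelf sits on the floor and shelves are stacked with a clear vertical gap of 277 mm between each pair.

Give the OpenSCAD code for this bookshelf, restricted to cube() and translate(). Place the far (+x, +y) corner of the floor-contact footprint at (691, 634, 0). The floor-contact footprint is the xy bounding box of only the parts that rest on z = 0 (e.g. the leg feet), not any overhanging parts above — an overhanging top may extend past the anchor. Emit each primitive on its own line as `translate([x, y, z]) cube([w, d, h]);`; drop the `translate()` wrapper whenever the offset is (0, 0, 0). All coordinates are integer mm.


translate([152, 410, 0]) cube([25, 224, 1296]);
translate([666, 410, 0]) cube([25, 224, 1296]);
translate([177, 410, 0]) cube([489, 224, 26]);
translate([177, 410, 303]) cube([489, 224, 26]);
translate([177, 410, 606]) cube([489, 224, 26]);
translate([177, 410, 909]) cube([489, 224, 26]);
translate([177, 410, 1212]) cube([489, 224, 26]);


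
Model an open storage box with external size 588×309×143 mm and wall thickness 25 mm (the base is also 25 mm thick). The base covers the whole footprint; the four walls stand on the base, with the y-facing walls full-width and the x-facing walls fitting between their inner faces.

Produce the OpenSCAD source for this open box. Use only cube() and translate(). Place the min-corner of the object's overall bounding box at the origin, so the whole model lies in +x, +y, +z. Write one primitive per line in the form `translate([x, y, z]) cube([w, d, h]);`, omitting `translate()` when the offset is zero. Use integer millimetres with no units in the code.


cube([588, 309, 25]);
translate([0, 0, 25]) cube([588, 25, 118]);
translate([0, 284, 25]) cube([588, 25, 118]);
translate([0, 25, 25]) cube([25, 259, 118]);
translate([563, 25, 25]) cube([25, 259, 118]);


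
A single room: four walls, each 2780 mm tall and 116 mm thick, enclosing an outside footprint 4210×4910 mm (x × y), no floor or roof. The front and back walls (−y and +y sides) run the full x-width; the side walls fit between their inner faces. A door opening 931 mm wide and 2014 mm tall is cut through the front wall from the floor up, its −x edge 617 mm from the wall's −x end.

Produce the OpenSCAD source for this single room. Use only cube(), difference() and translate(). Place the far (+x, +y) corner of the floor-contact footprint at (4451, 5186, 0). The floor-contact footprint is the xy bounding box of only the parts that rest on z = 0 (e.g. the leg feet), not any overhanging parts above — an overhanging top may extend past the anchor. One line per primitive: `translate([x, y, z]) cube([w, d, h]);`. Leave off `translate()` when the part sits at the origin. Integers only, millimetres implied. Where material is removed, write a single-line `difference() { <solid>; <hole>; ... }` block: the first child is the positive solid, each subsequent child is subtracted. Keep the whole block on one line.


difference() { translate([241, 276, 0]) cube([4210, 116, 2780]); translate([858, 276, 0]) cube([931, 116, 2014]); }
translate([241, 5070, 0]) cube([4210, 116, 2780]);
translate([241, 392, 0]) cube([116, 4678, 2780]);
translate([4335, 392, 0]) cube([116, 4678, 2780]);


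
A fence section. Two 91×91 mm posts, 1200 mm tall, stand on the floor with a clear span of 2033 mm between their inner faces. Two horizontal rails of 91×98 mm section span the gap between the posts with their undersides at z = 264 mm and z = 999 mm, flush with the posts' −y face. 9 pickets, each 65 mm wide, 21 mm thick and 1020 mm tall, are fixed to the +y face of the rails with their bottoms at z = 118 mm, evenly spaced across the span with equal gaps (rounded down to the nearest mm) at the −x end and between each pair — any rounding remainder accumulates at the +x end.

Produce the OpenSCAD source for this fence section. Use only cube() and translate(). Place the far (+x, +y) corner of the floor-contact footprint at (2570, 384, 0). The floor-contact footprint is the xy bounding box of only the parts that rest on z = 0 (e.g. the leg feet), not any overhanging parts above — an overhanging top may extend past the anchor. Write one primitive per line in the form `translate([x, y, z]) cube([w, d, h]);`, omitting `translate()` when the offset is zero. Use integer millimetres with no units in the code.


translate([355, 293, 0]) cube([91, 91, 1200]);
translate([2479, 293, 0]) cube([91, 91, 1200]);
translate([446, 293, 264]) cube([2033, 91, 98]);
translate([446, 293, 999]) cube([2033, 91, 98]);
translate([590, 384, 118]) cube([65, 21, 1020]);
translate([799, 384, 118]) cube([65, 21, 1020]);
translate([1008, 384, 118]) cube([65, 21, 1020]);
translate([1217, 384, 118]) cube([65, 21, 1020]);
translate([1426, 384, 118]) cube([65, 21, 1020]);
translate([1635, 384, 118]) cube([65, 21, 1020]);
translate([1844, 384, 118]) cube([65, 21, 1020]);
translate([2053, 384, 118]) cube([65, 21, 1020]);
translate([2262, 384, 118]) cube([65, 21, 1020]);


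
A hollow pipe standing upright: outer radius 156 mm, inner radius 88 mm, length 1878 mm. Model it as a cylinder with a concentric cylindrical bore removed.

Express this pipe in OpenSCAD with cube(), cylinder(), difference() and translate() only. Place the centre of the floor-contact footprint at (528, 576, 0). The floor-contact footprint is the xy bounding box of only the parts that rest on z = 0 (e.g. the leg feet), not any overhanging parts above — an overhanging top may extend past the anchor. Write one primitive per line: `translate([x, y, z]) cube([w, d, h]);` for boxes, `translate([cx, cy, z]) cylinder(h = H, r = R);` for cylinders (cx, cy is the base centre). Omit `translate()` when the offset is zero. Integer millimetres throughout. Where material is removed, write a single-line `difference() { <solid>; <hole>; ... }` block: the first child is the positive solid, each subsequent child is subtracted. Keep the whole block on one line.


difference() { translate([528, 576, 0]) cylinder(h = 1878, r = 156); translate([528, 576, 0]) cylinder(h = 1878, r = 88); }


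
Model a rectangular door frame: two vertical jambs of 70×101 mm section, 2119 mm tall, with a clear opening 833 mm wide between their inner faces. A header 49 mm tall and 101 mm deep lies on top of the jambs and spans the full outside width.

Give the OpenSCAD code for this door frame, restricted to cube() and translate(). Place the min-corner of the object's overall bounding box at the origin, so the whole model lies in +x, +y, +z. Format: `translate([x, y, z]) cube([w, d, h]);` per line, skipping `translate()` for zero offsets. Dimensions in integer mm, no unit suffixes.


cube([70, 101, 2119]);
translate([903, 0, 0]) cube([70, 101, 2119]);
translate([0, 0, 2119]) cube([973, 101, 49]);


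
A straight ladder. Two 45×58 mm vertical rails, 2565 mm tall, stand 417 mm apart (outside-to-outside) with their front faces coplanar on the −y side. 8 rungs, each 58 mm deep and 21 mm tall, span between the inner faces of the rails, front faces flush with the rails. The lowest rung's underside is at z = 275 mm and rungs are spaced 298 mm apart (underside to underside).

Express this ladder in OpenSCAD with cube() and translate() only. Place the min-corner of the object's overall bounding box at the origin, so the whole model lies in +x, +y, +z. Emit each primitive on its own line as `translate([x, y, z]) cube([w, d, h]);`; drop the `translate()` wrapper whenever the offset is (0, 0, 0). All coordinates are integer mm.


cube([45, 58, 2565]);
translate([372, 0, 0]) cube([45, 58, 2565]);
translate([45, 0, 275]) cube([327, 58, 21]);
translate([45, 0, 573]) cube([327, 58, 21]);
translate([45, 0, 871]) cube([327, 58, 21]);
translate([45, 0, 1169]) cube([327, 58, 21]);
translate([45, 0, 1467]) cube([327, 58, 21]);
translate([45, 0, 1765]) cube([327, 58, 21]);
translate([45, 0, 2063]) cube([327, 58, 21]);
translate([45, 0, 2361]) cube([327, 58, 21]);


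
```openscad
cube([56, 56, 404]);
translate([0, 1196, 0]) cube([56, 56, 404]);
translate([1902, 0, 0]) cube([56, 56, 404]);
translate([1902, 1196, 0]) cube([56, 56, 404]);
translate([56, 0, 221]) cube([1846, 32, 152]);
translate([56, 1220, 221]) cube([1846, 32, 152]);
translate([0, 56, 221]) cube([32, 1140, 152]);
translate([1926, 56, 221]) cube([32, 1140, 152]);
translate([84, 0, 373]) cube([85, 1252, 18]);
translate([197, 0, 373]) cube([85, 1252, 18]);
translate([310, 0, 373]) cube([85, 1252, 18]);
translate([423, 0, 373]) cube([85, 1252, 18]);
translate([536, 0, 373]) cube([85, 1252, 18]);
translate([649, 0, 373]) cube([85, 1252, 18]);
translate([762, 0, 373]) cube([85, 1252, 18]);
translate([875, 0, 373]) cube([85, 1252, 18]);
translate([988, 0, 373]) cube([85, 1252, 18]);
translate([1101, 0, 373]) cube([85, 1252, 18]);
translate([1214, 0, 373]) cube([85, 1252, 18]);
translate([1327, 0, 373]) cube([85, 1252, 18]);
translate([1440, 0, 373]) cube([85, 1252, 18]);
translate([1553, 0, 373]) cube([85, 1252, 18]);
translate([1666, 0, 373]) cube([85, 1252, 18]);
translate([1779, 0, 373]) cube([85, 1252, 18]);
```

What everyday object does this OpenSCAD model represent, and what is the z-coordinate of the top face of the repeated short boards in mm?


A bed frame. The slat-top height is 391 mm.

Four posts, four rails, and a row of slats — a bed frame. Slats sit on the rails at z = 221 + 152 = 373; with slat thickness 18, the top is 391 mm.


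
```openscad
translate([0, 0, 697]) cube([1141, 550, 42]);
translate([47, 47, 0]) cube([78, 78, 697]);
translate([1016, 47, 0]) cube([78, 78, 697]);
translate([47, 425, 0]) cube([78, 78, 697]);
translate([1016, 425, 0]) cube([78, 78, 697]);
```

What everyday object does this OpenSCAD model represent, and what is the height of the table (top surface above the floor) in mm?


A table. The table height is 739 mm.

A 1141×550×42 slab sits at z = 697 on four 78 mm square posts — a table. The top surface is at 697 + 42 = 739 mm.


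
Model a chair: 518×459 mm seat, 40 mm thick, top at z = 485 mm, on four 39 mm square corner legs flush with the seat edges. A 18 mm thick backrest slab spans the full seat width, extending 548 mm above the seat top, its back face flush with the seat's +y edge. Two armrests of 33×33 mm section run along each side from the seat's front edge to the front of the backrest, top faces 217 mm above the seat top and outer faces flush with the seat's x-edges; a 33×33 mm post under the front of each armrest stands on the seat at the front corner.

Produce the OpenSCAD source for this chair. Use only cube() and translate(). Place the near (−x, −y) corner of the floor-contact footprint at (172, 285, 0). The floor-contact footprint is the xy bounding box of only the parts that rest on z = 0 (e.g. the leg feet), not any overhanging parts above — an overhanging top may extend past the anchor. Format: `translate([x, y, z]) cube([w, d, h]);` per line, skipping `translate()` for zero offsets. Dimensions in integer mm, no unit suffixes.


// leg_h = 485 - 40 = 445
// arm post h = 217 - 33 = 184
translate([172, 285, 445]) cube([518, 459, 40]);
translate([172, 285, 0]) cube([39, 39, 445]);
translate([651, 285, 0]) cube([39, 39, 445]);
translate([172, 705, 0]) cube([39, 39, 445]);
translate([651, 705, 0]) cube([39, 39, 445]);
translate([172, 726, 485]) cube([518, 18, 548]);
translate([172, 285, 669]) cube([33, 441, 33]);
translate([657, 285, 669]) cube([33, 441, 33]);
translate([172, 285, 485]) cube([33, 33, 184]);
translate([657, 285, 485]) cube([33, 33, 184]);


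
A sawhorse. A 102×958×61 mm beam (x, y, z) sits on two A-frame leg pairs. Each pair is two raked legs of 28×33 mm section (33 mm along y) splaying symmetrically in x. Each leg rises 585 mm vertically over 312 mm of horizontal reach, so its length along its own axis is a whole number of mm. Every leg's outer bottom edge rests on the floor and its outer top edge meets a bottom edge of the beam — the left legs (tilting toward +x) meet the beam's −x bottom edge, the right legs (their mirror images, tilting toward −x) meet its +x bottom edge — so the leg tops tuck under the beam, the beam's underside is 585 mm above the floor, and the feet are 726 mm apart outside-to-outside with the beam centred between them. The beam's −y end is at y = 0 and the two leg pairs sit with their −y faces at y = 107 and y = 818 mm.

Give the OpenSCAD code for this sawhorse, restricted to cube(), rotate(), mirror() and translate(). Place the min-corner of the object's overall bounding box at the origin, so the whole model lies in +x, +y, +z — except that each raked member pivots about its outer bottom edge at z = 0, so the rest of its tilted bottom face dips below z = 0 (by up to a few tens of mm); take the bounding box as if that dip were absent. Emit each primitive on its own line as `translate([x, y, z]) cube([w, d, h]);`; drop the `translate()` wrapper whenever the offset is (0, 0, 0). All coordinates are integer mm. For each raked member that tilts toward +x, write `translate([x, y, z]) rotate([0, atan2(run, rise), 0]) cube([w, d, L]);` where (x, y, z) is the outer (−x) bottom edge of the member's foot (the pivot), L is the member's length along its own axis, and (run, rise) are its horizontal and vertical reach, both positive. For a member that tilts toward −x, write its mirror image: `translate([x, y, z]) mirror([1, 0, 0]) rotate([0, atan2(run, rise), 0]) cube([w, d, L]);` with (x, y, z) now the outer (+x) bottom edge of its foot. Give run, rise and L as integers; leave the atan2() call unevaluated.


// leg length = √(312² + 585²) = 663
// right-leg outer foot x = 2·312 + 102 = 726
// beam min-corner = (312, 0, 585)
translate([312, 0, 585]) cube([102, 958, 61]);
translate([0, 107, 0]) rotate([0, atan2(312, 585), 0]) cube([28, 33, 663]);
translate([726, 107, 0]) mirror([1, 0, 0]) rotate([0, atan2(312, 585), 0]) cube([28, 33, 663]);
translate([0, 818, 0]) rotate([0, atan2(312, 585), 0]) cube([28, 33, 663]);
translate([726, 818, 0]) mirror([1, 0, 0]) rotate([0, atan2(312, 585), 0]) cube([28, 33, 663]);


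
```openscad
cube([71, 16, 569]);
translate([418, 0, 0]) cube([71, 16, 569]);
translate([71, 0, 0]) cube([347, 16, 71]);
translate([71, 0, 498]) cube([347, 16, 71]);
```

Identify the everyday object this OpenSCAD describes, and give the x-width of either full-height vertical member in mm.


A picture frame. The border width is 71 mm.

Four thin pieces enclosing a rectangular opening — a picture frame. The two full-height stiles are 569 mm tall; the top rail sits at z = 498 and is 71 mm tall, so the border above the opening is 569 − 498 = 71 mm, matching the stile x-width.


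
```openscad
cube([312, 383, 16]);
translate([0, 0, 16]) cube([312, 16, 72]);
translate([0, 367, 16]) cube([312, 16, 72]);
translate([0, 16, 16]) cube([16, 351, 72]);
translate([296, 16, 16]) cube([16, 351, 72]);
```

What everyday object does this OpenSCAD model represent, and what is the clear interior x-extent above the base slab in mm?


An open box. The internal width is 280 mm.

A 312×383 base slab with four walls standing on it — an open box. The base is 312 mm wide and the walls are 16 mm thick, so the internal width is 312 − 2 × 16 = 280 mm.


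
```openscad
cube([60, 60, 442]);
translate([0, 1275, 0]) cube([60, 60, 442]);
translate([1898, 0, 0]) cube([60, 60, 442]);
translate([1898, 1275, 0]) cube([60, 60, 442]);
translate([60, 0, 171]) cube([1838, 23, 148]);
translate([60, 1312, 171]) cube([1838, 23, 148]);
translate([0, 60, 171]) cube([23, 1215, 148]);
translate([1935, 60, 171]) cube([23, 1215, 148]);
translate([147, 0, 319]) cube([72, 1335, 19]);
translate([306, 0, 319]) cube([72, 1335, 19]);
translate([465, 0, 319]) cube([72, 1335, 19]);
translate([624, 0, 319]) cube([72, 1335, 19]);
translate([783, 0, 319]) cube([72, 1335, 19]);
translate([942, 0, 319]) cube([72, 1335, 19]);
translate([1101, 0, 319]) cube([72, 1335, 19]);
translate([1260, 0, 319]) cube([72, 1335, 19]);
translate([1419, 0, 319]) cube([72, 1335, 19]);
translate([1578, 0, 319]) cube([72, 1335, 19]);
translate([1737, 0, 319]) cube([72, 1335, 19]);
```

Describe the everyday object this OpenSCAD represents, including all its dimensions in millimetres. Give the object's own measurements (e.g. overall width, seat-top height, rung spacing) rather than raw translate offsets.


A bed frame 1958 mm long (x) by 1335 mm wide (y). Four 60×60 mm corner posts, 442 mm tall, at the corners of the footprint. Four rails of 23 mm thickness and 148 mm height run between adjacent posts with their undersides at z = 171 mm, their outer faces flush with the outside of the frame (the two x-running rails run between the posts' inner faces; the two y-running rails run between the posts' inner faces). 11 slats, each 72 mm wide (x) and 19 mm thick, lie across the top of the two x-running rails, running the full 1335 mm width of the frame in y; along x they sit between the end posts with a 87 mm gap after the −x posts and between neighbouring slats, leaving 89 mm before the +x posts.


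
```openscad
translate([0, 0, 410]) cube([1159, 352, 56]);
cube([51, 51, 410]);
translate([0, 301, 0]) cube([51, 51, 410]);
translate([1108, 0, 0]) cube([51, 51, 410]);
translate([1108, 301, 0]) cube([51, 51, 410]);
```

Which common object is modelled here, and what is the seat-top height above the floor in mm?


A bench. The seat-top height is 466 mm.

A long slab on four corner posts — a bench. The slab sits at z = 410 with thickness 56, so the top is 410 + 56 = 466 mm.


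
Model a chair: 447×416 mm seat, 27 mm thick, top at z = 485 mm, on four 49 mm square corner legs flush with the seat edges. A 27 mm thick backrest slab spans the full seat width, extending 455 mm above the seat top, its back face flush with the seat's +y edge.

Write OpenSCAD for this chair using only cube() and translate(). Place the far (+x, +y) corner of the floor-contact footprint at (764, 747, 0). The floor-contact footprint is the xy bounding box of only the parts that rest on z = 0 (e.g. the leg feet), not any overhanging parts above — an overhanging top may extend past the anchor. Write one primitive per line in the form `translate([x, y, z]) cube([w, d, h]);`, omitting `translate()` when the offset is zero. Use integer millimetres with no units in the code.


translate([317, 331, 458]) cube([447, 416, 27]);
translate([317, 331, 0]) cube([49, 49, 458]);
translate([715, 331, 0]) cube([49, 49, 458]);
translate([317, 698, 0]) cube([49, 49, 458]);
translate([715, 698, 0]) cube([49, 49, 458]);
translate([317, 720, 485]) cube([447, 27, 455]);


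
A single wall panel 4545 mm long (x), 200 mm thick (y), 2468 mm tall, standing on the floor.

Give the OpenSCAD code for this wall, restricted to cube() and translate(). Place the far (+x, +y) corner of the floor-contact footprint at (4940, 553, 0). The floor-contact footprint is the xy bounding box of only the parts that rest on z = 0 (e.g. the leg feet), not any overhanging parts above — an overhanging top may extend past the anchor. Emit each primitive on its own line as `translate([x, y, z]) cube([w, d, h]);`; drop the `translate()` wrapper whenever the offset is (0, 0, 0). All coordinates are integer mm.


translate([395, 353, 0]) cube([4545, 200, 2468]);


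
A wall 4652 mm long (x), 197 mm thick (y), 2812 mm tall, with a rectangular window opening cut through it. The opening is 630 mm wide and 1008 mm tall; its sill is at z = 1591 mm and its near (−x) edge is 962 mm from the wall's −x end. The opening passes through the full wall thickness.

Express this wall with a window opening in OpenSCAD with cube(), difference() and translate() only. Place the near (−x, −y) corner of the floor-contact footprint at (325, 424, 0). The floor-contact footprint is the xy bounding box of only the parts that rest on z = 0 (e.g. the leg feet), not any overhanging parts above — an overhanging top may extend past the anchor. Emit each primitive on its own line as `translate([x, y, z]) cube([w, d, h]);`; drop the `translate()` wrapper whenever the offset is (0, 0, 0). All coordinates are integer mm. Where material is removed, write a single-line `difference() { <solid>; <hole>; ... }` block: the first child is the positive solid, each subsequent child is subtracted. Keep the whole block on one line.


difference() { translate([325, 424, 0]) cube([4652, 197, 2812]); translate([1287, 424, 1591]) cube([630, 197, 1008]); }


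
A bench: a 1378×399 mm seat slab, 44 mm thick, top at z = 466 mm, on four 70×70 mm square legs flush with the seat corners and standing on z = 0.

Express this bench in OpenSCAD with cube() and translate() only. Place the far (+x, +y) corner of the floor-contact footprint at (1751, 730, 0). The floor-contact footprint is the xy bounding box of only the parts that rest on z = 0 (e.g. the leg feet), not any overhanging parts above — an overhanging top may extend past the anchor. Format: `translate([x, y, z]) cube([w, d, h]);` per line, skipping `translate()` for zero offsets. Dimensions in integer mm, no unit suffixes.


translate([373, 331, 422]) cube([1378, 399, 44]);
translate([373, 331, 0]) cube([70, 70, 422]);
translate([373, 660, 0]) cube([70, 70, 422]);
translate([1681, 331, 0]) cube([70, 70, 422]);
translate([1681, 660, 0]) cube([70, 70, 422]);


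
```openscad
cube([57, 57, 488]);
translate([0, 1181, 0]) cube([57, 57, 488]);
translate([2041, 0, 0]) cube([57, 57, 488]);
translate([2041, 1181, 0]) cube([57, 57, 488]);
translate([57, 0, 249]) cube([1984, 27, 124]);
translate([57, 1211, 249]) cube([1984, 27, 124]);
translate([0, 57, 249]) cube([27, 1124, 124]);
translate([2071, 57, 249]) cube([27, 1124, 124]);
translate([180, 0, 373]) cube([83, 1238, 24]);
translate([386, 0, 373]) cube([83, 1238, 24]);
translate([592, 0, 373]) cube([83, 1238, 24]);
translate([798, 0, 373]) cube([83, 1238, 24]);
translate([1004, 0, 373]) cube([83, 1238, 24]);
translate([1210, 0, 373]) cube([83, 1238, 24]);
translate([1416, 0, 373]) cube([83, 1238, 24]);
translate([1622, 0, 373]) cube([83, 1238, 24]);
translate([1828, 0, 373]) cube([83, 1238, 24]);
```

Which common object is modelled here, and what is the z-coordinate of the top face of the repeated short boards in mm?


A bed frame. The slat-top height is 397 mm.

Four posts, four rails, and a row of slats — a bed frame. Slats sit on the rails at z = 249 + 124 = 373; with slat thickness 24, the top is 397 mm.


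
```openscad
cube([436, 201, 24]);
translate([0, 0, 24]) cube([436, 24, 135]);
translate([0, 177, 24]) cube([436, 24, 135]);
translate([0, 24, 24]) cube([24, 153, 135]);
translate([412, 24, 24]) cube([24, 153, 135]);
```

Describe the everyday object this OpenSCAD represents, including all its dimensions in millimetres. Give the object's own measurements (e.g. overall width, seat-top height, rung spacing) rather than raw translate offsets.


An open-topped rectangular box: outside dimensions 436×201×159 mm, with a uniform wall and base thickness of 24 mm. The base is a full 436×201 slab on the floor; four walls sit on top of the base. The front and back walls (the −y and +y sides) span the full width; the two side walls fit between them.


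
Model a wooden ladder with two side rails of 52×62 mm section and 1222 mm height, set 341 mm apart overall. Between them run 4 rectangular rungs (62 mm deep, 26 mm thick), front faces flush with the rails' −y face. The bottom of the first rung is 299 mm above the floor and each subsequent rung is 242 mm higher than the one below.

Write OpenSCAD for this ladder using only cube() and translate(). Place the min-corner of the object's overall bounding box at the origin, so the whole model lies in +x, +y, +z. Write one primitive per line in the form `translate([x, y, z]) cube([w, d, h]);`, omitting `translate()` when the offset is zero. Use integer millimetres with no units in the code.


cube([52, 62, 1222]);
translate([289, 0, 0]) cube([52, 62, 1222]);
translate([52, 0, 299]) cube([237, 62, 26]);
translate([52, 0, 541]) cube([237, 62, 26]);
translate([52, 0, 783]) cube([237, 62, 26]);
translate([52, 0, 1025]) cube([237, 62, 26]);


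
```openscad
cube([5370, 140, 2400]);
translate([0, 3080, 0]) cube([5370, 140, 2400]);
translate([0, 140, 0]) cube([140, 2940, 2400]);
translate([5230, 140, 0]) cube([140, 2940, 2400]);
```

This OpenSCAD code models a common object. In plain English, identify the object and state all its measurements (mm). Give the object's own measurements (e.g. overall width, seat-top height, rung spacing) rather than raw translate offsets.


The wall frame of a small rectangular building: four walls, each 2400 mm tall and 140 mm thick, enclosing a footprint 5370 mm (x) by 3220 mm (y) outside-to-outside, with no floor or roof. The front and back walls (the −y and +y sides) span the full width; the two side walls fit between them.


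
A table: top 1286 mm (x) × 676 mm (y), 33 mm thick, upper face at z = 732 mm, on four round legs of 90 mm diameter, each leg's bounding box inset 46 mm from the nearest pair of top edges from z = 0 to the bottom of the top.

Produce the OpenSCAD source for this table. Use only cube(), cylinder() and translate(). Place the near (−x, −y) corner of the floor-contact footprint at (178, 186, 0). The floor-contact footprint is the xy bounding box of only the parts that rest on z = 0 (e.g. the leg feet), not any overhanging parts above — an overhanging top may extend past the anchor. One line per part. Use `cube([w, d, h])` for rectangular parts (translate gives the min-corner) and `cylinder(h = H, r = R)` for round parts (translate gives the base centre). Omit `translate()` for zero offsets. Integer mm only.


// leg_h = 732 - 33 = 699
translate([132, 140, 699]) cube([1286, 676, 33]);
translate([223, 231, 0]) cylinder(h = 699, r = 45);
translate([1327, 231, 0]) cylinder(h = 699, r = 45);
translate([223, 725, 0]) cylinder(h = 699, r = 45);
translate([1327, 725, 0]) cylinder(h = 699, r = 45);


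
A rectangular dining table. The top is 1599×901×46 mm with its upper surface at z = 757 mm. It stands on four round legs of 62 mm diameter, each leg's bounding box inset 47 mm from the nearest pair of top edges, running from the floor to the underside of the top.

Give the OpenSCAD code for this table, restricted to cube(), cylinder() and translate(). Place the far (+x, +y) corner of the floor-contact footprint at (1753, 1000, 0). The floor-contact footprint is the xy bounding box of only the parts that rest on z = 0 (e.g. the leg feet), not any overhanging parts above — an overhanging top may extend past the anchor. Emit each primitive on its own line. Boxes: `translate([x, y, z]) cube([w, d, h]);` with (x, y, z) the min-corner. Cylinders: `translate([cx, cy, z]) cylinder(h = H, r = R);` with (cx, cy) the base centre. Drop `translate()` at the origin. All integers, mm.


// leg_h = 757 - 46 = 711
translate([201, 146, 711]) cube([1599, 901, 46]);
translate([279, 224, 0]) cylinder(h = 711, r = 31);
translate([1722, 224, 0]) cylinder(h = 711, r = 31);
translate([279, 969, 0]) cylinder(h = 711, r = 31);
translate([1722, 969, 0]) cylinder(h = 711, r = 31);


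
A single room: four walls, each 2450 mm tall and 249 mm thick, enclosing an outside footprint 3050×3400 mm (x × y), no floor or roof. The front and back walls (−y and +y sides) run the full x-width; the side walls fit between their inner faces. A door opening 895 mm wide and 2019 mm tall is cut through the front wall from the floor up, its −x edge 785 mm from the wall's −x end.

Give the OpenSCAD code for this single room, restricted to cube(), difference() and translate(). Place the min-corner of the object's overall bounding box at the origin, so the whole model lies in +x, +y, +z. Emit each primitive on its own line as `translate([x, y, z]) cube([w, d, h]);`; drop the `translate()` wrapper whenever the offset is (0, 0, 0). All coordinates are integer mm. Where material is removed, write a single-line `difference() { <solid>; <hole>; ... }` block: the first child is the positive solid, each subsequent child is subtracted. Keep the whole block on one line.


difference() { cube([3050, 249, 2450]); translate([785, 0, 0]) cube([895, 249, 2019]); }
translate([0, 3151, 0]) cube([3050, 249, 2450]);
translate([0, 249, 0]) cube([249, 2902, 2450]);
translate([2801, 249, 0]) cube([249, 2902, 2450]);


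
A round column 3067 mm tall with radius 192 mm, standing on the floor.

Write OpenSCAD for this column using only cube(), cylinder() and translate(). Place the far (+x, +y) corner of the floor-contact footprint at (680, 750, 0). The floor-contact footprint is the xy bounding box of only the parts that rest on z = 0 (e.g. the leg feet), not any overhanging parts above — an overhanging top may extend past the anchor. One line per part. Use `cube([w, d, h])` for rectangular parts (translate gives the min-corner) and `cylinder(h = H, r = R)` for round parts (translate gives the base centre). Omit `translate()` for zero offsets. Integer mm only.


translate([488, 558, 0]) cylinder(h = 3067, r = 192);


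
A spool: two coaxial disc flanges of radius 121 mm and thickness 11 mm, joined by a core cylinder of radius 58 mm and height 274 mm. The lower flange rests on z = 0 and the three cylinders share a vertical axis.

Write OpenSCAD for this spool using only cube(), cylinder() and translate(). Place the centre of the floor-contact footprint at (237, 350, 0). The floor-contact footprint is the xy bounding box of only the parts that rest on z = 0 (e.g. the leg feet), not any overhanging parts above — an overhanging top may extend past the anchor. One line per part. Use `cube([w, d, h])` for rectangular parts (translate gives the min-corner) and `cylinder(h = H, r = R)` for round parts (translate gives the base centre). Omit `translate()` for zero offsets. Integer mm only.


translate([237, 350, 0]) cylinder(h = 11, r = 121);
translate([237, 350, 11]) cylinder(h = 274, r = 58);
translate([237, 350, 285]) cylinder(h = 11, r = 121);


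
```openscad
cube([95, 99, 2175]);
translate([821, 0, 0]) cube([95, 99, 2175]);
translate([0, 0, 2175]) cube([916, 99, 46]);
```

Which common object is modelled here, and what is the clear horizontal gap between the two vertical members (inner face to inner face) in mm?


A door frame. The clear opening width is 726 mm.

Two 2175 mm tall posts with a header on top — a door frame. The left jamb is 95 mm wide at x = 0; the right jamb starts at x = 821. The clear opening is 821 − 95 = 726 mm.


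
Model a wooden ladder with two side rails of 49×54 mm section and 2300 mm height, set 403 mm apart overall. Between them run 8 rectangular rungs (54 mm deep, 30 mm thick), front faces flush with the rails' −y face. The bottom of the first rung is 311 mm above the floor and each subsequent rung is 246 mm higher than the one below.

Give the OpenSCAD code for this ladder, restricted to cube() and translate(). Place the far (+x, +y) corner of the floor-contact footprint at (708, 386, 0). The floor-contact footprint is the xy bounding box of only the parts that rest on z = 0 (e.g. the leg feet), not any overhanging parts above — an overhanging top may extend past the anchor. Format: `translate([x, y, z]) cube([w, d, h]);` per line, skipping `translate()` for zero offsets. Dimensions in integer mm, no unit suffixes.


translate([305, 332, 0]) cube([49, 54, 2300]);
translate([659, 332, 0]) cube([49, 54, 2300]);
translate([354, 332, 311]) cube([305, 54, 30]);
translate([354, 332, 557]) cube([305, 54, 30]);
translate([354, 332, 803]) cube([305, 54, 30]);
translate([354, 332, 1049]) cube([305, 54, 30]);
translate([354, 332, 1295]) cube([305, 54, 30]);
translate([354, 332, 1541]) cube([305, 54, 30]);
translate([354, 332, 1787]) cube([305, 54, 30]);
translate([354, 332, 2033]) cube([305, 54, 30]);


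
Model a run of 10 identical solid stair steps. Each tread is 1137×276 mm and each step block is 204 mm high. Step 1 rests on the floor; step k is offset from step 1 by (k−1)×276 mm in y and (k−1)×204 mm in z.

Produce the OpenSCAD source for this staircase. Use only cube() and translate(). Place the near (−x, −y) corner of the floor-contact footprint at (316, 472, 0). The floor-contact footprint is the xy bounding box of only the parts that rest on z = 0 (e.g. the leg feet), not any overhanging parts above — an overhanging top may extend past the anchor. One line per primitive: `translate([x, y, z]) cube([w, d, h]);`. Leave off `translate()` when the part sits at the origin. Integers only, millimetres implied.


translate([316, 472, 0]) cube([1137, 276, 204]);
translate([316, 748, 204]) cube([1137, 276, 204]);
translate([316, 1024, 408]) cube([1137, 276, 204]);
translate([316, 1300, 612]) cube([1137, 276, 204]);
translate([316, 1576, 816]) cube([1137, 276, 204]);
translate([316, 1852, 1020]) cube([1137, 276, 204]);
translate([316, 2128, 1224]) cube([1137, 276, 204]);
translate([316, 2404, 1428]) cube([1137, 276, 204]);
translate([316, 2680, 1632]) cube([1137, 276, 204]);
translate([316, 2956, 1836]) cube([1137, 276, 204]);


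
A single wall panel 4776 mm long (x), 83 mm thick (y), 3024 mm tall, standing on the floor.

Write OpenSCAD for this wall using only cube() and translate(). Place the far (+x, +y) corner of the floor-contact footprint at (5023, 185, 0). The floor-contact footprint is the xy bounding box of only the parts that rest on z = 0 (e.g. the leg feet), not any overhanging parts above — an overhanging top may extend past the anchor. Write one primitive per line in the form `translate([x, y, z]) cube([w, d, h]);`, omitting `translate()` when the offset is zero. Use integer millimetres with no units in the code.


translate([247, 102, 0]) cube([4776, 83, 3024]);


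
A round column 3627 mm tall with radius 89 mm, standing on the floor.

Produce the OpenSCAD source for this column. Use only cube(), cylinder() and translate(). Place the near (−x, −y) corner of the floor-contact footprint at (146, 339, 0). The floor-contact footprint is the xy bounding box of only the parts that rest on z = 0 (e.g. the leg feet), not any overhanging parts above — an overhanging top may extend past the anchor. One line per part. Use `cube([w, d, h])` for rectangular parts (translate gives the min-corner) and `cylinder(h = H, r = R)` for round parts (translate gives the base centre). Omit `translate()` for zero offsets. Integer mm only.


translate([235, 428, 0]) cylinder(h = 3627, r = 89);
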